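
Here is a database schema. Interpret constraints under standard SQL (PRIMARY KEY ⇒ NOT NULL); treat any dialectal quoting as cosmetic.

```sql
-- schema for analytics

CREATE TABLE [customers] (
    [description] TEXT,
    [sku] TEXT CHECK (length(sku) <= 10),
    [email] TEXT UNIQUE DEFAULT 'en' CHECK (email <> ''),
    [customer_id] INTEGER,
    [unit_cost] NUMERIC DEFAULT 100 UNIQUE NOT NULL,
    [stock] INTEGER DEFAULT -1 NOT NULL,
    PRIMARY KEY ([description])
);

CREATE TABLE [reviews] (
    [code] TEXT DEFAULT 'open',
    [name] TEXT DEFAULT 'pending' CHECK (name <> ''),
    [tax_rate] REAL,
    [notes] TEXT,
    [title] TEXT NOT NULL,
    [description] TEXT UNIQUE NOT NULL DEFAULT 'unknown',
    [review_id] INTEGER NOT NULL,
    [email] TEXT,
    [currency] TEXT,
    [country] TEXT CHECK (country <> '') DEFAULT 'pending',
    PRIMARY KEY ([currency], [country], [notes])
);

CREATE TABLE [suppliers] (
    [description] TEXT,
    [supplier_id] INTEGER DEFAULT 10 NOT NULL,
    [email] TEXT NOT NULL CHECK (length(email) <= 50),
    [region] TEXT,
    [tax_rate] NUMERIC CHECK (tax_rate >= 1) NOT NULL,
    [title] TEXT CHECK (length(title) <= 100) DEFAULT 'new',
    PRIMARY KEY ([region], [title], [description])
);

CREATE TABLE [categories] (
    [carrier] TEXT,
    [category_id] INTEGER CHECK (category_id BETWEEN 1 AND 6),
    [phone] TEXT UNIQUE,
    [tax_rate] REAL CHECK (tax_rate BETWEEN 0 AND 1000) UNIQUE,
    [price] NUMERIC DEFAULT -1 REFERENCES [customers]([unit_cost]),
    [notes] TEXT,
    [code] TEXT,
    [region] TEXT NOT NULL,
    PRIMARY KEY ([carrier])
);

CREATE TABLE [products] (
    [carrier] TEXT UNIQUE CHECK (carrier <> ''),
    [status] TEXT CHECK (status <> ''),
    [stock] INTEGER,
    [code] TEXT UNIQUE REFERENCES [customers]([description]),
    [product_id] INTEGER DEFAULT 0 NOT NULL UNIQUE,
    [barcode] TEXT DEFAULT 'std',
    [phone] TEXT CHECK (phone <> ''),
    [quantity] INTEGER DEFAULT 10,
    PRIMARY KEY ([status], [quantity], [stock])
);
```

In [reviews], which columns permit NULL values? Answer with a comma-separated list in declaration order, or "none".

- code: DEFAULT only fills an omitted column; an explicit NULL is still allowed → nullable.
- name: CHECK does not forbid NULL (a CHECK constraint passes when its expression is NULL) → nullable.
- tax_rate: no NOT NULL constraint applies → nullable.
- notes: part of the PRIMARY KEY, which implies NOT NULL → not nullable.
- title: declared NOT NULL → not nullable.
- description: declared NOT NULL → not nullable.
- review_id: declared NOT NULL → not nullable.
- email: no NOT NULL constraint applies → nullable.
- currency: part of the PRIMARY KEY, which implies NOT NULL → not nullable.
- country: part of the PRIMARY KEY, which implies NOT NULL → not nullable.

code, name, tax_rate, email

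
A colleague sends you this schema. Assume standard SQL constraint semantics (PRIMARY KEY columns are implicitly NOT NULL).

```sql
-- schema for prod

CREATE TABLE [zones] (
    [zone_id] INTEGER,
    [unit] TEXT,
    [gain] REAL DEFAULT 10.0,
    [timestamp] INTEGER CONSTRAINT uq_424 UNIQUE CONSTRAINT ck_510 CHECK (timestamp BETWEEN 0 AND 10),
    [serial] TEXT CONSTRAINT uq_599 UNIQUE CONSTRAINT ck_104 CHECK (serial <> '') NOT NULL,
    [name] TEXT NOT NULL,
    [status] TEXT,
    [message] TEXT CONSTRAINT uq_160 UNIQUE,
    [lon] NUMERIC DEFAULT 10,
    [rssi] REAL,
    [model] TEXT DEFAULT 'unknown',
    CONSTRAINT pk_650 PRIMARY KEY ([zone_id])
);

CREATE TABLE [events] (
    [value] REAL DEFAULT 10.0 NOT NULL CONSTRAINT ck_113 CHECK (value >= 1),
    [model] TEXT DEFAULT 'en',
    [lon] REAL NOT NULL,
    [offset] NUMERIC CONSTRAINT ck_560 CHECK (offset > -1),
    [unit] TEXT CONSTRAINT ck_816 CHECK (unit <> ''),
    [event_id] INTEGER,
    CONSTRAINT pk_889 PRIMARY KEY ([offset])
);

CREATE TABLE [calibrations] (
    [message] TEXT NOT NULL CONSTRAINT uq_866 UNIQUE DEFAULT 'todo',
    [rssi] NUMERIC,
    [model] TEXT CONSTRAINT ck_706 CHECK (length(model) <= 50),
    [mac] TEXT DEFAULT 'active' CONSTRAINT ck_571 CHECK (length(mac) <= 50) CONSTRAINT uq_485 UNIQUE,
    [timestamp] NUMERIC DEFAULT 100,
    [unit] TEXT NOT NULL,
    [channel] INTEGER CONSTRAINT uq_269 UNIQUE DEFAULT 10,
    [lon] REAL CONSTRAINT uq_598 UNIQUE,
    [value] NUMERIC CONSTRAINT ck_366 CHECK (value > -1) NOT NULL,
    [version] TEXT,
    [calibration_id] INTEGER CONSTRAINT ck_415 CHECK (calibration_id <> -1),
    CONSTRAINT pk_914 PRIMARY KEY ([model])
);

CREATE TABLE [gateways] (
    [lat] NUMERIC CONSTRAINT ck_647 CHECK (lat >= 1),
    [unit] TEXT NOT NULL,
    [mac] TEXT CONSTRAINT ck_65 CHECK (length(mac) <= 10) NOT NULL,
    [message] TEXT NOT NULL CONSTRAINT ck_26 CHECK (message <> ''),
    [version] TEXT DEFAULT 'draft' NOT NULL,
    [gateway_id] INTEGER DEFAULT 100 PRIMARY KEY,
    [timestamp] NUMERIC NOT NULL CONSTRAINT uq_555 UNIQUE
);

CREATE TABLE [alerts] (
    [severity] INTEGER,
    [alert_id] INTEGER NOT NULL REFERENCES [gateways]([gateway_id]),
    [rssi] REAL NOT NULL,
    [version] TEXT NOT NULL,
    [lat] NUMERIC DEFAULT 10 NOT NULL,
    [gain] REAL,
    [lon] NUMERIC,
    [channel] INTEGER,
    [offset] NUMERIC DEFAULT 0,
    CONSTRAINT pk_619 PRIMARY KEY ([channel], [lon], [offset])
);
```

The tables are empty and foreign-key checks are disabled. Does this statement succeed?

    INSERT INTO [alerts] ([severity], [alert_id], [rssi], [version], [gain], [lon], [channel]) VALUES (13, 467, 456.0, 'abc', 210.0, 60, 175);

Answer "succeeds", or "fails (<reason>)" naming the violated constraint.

NOT NULL columns: alert_id is supplied; channel is supplied; lat defaults to 10; lon is supplied; offset defaults to 0; rssi is supplied; version is supplied.
No constraint is violated.

succeeds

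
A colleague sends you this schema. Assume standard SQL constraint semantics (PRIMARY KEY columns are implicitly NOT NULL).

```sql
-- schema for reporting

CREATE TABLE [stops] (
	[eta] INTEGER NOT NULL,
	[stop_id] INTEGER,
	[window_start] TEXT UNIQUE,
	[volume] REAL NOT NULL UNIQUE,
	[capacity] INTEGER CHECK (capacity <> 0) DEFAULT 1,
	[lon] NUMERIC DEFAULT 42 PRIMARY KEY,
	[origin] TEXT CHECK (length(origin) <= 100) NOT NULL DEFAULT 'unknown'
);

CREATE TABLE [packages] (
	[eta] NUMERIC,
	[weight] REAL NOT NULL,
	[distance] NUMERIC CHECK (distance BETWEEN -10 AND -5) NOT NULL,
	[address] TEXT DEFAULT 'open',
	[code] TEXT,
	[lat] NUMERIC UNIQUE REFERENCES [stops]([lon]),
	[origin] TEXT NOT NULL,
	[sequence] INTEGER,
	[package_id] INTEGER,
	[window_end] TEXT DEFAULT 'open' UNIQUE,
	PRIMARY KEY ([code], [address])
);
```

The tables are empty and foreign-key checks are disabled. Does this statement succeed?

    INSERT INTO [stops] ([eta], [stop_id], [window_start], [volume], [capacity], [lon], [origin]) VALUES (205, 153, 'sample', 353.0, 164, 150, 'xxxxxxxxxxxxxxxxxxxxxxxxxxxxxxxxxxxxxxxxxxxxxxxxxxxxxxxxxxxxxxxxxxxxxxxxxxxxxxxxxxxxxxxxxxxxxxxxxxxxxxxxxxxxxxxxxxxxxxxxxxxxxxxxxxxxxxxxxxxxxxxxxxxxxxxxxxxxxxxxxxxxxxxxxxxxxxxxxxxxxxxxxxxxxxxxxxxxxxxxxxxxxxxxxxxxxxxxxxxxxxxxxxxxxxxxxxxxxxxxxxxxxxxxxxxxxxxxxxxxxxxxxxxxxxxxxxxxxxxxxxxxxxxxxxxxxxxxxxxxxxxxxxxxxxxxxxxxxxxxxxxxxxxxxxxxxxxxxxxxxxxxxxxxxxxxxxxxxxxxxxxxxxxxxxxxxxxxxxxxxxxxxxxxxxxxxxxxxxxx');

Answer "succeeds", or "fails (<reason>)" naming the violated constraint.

The value 'xxxxxxxxxxxxxxxxxxxxxxxxxxxxxxxxxxxxxxxxxxxxxxxxxxxxxxxxxxxxxxxxxxxxxxxxxxxxxxxxxxxxxxxxxxxxxxxxxxxxxxxxxxxxxxxxxxxxxxxxxxxxxxxxxxxxxxxxxxxxxxxxxxxxxxxxxxxxxxxxxxxxxxxxxxxxxxxxxxxxxxxxxxxxxxxxxxxxxxxxxxxxxxxxxxxxxxxxxxxxxxxxxxxxxxxxxxxxxxxxxxxxxxxxxxxxxxxxxxxxxxxxxxxxxxxxxxxxxxxxxxxxxxxxxxxxxxxxxxxxxxxxxxxxxxxxxxxxxxxxxxxxxxxxxxxxxxxxxxxxxxxxxxxxxxxxxxxxxxxxxxxxxxxxxxxxxxxxxxxxxxxxxxxxxxxxxxxxxxxx' for origin violates CHECK (length(origin) <= 100).

fails (CHECK on origin)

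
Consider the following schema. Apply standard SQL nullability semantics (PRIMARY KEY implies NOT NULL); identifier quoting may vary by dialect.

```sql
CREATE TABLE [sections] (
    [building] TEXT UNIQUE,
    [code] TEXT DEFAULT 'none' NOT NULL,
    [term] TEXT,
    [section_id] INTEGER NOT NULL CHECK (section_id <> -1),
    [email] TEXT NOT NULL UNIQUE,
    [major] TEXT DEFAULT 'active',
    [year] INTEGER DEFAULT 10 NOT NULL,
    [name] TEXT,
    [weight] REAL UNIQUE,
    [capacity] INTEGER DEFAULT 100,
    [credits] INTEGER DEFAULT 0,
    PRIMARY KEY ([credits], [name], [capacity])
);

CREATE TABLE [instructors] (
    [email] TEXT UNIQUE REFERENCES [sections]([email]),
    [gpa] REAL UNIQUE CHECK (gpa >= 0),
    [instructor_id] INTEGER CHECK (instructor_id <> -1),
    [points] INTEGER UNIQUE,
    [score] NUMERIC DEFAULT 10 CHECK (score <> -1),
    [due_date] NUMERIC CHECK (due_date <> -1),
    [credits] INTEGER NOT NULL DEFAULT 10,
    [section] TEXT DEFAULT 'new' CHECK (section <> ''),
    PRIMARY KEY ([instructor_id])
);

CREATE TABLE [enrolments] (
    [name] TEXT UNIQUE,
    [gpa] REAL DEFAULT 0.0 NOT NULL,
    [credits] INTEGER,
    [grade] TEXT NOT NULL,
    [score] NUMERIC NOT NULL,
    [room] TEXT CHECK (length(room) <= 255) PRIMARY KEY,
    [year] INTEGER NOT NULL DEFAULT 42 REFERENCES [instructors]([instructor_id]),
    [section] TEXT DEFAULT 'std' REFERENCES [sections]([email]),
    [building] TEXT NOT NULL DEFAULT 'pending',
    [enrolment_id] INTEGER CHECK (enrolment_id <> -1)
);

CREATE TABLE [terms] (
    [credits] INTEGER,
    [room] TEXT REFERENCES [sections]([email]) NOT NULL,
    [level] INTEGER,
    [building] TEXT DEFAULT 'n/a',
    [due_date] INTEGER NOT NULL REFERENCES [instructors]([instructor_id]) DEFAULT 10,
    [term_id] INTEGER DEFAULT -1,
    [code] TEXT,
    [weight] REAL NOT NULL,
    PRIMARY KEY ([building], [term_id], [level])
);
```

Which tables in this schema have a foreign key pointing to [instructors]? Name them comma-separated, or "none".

- enrolments.year references instructors(instructor_id).
- terms.due_date references instructors(instructor_id).

enrolments, terms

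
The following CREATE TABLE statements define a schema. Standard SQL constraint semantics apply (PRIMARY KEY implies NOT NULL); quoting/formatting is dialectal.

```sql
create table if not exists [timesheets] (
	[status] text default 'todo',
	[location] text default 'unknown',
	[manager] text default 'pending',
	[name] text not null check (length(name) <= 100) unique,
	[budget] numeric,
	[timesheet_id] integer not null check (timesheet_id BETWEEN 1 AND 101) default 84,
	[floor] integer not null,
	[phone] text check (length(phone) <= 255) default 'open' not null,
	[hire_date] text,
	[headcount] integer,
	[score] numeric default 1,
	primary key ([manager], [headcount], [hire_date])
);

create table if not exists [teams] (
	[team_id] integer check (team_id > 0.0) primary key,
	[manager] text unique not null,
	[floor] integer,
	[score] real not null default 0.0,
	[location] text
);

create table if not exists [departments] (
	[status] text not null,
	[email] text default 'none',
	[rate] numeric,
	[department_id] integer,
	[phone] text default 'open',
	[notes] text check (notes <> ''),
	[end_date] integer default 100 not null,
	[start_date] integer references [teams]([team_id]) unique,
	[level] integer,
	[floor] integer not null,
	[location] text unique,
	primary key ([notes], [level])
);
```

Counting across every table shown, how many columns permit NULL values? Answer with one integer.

timesheets: 4 nullable (status, location, budget, score — PK (manager, headcount, hire_date) and explicit NOT NULL columns excluded).
teams: 2 nullable (floor, location — PK (team_id) and explicit NOT NULL columns excluded).
departments: 6 nullable (email, rate, department_id, phone, start_date, location — PK (notes, level) and explicit NOT NULL columns excluded).
Total: 4 + 2 + 6 = 12.

12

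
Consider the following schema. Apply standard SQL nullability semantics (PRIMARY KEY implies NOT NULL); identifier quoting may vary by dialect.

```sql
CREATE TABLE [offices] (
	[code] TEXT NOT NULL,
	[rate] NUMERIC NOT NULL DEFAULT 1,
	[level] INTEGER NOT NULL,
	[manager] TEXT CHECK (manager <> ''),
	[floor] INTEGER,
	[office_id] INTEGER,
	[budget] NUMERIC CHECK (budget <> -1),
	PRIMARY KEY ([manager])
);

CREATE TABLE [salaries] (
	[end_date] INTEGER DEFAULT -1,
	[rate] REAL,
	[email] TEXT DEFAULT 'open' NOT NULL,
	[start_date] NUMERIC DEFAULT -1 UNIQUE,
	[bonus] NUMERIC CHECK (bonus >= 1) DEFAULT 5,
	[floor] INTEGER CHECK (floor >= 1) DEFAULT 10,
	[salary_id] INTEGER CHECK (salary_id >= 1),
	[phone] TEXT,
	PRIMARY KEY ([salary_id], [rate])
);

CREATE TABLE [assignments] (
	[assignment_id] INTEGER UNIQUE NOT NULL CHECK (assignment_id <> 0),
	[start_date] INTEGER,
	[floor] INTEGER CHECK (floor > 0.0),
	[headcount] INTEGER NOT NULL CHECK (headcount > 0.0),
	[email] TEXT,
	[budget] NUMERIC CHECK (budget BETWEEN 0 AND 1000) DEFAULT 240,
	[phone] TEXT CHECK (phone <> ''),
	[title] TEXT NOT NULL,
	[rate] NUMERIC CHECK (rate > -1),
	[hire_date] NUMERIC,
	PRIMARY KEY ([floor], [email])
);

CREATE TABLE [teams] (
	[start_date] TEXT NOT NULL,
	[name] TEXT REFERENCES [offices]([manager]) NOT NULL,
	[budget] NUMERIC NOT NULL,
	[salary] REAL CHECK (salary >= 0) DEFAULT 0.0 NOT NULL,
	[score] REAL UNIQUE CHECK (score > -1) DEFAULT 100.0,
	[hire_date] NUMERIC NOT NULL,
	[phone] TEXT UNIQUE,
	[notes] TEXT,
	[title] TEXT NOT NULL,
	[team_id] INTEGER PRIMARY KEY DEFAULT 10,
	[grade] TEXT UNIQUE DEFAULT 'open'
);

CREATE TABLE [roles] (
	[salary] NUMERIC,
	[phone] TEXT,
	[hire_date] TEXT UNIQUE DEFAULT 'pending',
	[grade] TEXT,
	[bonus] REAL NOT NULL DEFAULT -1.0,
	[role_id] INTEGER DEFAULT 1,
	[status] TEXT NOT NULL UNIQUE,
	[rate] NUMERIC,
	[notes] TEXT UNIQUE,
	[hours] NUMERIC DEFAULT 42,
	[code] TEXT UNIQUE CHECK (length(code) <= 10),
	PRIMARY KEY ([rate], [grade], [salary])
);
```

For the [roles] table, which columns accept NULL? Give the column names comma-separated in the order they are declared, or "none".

phone, hire_date, role_id, notes, hours, code

- salary: part of the PRIMARY KEY, which implies NOT NULL → not nullable.
- phone: no NOT NULL constraint applies → nullable.
- hire_date: UNIQUE does not imply NOT NULL → nullable.
- grade: part of the PRIMARY KEY, which implies NOT NULL → not nullable.
- bonus: declared NOT NULL → not nullable.
- role_id: DEFAULT only fills an omitted column; an explicit NULL is still allowed → nullable.
- status: declared NOT NULL → not nullable.
- rate: part of the PRIMARY KEY, which implies NOT NULL → not nullable.
- notes: UNIQUE does not imply NOT NULL → nullable.
- hours: DEFAULT only fills an omitted column; an explicit NULL is still allowed → nullable.
- code: CHECK does not forbid NULL (a CHECK constraint passes when its expression is NULL) → nullable.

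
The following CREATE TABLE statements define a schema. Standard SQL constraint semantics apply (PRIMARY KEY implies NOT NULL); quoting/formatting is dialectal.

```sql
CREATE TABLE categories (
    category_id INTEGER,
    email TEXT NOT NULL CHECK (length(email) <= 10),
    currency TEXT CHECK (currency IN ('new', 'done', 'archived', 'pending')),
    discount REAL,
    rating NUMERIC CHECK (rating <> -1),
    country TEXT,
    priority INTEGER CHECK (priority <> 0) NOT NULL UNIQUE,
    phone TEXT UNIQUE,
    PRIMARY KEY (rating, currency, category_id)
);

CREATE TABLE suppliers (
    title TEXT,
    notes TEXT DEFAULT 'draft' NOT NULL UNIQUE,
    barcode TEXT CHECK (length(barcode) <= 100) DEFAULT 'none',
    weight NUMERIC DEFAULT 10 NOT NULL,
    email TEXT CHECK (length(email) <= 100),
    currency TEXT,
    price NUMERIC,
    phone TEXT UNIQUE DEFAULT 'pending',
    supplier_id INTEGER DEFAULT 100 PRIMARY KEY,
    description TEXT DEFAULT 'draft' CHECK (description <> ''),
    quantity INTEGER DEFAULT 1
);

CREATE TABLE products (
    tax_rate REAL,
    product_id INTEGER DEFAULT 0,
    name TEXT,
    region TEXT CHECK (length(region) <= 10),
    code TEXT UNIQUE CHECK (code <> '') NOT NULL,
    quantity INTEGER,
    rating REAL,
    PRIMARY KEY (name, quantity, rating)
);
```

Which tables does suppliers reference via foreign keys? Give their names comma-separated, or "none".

No column in suppliers has a REFERENCES clause.

none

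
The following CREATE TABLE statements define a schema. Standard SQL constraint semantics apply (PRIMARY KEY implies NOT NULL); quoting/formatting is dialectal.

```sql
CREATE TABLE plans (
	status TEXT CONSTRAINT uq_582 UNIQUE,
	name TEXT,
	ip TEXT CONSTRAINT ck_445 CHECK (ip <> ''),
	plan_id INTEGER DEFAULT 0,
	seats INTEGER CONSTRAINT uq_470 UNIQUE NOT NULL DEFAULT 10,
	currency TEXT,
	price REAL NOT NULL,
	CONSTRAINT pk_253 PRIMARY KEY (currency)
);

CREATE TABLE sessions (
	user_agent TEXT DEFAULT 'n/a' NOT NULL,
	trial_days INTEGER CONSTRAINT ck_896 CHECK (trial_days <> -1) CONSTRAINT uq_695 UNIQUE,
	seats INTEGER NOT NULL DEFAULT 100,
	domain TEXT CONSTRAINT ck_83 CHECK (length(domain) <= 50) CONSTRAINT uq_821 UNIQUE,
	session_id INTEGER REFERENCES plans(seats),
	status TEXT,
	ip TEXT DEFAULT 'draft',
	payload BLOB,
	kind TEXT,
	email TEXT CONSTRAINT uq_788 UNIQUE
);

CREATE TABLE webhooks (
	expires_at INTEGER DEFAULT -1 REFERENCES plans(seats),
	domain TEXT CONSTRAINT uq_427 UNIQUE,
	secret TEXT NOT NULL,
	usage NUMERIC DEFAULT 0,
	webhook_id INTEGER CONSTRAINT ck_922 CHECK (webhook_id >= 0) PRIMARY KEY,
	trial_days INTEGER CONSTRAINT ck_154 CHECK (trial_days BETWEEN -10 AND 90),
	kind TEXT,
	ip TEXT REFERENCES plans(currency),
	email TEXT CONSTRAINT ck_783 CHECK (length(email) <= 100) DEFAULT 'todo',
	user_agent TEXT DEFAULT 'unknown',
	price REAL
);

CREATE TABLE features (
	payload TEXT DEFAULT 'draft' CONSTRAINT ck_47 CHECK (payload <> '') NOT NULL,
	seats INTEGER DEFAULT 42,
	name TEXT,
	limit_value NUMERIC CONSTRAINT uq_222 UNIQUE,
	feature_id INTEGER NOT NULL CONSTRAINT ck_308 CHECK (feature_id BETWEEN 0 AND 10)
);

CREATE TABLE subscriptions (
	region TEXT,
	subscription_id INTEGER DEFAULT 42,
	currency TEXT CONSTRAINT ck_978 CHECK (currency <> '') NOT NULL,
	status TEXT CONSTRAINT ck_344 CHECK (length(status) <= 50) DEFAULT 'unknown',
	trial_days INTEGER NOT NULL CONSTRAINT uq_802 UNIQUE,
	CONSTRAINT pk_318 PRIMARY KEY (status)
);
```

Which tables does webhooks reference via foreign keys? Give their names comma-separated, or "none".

- expires_at REFERENCES plans(seats).
- ip REFERENCES plans(currency).

plans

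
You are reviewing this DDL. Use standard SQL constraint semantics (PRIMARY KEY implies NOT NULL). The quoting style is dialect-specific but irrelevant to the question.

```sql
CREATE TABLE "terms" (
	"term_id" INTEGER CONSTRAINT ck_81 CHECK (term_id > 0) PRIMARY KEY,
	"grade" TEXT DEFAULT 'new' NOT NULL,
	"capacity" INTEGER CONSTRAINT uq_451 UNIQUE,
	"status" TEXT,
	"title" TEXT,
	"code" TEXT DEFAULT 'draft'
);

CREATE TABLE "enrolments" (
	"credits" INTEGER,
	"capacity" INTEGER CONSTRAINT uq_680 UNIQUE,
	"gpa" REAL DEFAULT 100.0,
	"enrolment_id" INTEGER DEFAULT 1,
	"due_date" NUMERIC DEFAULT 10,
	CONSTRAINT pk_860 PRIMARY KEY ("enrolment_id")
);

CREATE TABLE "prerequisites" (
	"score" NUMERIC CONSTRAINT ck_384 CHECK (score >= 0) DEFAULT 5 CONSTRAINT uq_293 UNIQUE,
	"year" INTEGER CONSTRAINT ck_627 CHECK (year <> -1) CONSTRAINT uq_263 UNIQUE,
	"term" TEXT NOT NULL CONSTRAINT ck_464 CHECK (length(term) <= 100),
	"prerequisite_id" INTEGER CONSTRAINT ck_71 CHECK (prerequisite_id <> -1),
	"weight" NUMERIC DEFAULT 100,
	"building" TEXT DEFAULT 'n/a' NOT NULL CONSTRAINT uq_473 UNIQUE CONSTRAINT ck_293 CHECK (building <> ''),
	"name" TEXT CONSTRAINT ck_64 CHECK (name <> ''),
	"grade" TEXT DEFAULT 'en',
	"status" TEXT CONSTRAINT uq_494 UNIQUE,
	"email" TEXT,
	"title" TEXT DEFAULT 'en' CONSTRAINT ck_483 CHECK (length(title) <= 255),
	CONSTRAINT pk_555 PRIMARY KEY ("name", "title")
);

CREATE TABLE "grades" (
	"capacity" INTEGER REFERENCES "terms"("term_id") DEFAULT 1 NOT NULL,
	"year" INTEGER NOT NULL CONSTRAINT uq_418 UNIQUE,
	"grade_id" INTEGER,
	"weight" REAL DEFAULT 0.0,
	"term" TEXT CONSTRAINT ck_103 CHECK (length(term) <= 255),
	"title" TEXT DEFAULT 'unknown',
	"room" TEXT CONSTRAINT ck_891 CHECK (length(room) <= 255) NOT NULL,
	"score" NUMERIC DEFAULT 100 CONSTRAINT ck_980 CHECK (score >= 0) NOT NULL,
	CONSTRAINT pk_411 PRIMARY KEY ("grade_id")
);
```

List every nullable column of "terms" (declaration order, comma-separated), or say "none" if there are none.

- term_id: part of the PRIMARY KEY, which implies NOT NULL → not nullable.
- grade: declared NOT NULL → not nullable.
- capacity: UNIQUE does not imply NOT NULL → nullable.
- status: no NOT NULL constraint applies → nullable.
- title: no NOT NULL constraint applies → nullable.
- code: DEFAULT only fills an omitted column; an explicit NULL is still allowed → nullable.

capacity, status, title, code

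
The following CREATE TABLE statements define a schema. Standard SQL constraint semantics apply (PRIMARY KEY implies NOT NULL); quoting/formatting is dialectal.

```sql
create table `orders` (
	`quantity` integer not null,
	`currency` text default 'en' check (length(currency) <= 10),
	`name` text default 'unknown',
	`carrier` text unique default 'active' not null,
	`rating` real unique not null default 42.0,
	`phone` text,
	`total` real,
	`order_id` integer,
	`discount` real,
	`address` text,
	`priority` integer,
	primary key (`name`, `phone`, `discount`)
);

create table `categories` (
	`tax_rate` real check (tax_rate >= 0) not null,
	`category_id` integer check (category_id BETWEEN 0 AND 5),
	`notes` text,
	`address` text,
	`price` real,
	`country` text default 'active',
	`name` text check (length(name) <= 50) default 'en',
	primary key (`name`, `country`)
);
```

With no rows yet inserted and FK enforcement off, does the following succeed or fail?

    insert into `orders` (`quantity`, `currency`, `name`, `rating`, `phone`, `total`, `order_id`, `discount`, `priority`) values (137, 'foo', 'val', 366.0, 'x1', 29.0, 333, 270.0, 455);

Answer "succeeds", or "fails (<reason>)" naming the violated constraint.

succeeds

NOT NULL columns: carrier defaults to 'active'; discount is supplied; name is supplied; phone is supplied; quantity is supplied; rating is supplied.
CHECK constraints: 'foo' satisfies (length(currency) <= 10).
No constraint is violated.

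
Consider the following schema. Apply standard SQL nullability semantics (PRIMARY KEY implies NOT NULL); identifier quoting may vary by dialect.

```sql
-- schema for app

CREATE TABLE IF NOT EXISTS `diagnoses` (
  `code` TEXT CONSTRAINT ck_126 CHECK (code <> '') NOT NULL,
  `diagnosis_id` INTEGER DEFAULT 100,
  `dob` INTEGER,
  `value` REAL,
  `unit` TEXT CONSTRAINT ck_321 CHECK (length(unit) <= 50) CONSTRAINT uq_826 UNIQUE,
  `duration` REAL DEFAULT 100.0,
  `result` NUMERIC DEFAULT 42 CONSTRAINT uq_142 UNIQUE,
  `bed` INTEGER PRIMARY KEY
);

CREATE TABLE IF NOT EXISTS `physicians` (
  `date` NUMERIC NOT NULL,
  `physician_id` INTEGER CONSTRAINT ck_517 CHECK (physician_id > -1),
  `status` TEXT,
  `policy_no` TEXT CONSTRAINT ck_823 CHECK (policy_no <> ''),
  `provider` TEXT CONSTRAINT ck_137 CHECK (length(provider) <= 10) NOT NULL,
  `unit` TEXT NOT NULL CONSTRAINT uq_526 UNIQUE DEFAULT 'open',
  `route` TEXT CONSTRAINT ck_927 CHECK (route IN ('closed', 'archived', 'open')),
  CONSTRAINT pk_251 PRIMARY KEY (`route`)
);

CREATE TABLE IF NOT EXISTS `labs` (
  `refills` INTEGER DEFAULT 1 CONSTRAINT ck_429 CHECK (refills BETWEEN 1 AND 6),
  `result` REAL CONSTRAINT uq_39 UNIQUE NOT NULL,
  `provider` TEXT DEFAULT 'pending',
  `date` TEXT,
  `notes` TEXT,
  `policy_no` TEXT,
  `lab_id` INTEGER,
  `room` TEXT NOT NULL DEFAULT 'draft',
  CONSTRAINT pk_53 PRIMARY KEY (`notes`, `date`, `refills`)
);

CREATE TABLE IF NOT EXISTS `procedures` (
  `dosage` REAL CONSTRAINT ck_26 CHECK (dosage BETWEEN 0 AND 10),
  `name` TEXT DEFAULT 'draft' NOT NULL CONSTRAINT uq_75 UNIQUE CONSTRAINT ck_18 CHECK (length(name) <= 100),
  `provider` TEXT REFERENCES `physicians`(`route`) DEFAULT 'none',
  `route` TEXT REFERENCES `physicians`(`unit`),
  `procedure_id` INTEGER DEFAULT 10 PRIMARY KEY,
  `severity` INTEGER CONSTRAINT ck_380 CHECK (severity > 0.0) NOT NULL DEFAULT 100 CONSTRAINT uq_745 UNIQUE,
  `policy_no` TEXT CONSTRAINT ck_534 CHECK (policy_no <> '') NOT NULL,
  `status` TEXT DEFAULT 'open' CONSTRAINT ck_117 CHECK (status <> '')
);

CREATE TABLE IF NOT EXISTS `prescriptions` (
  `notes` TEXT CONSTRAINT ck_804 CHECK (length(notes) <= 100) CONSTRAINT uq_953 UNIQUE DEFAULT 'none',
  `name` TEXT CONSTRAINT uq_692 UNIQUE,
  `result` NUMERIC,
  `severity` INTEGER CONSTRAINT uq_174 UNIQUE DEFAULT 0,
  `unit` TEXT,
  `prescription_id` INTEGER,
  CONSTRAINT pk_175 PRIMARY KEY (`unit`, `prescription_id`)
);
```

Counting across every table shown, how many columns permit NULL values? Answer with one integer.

20

diagnoses: 6 nullable (diagnosis_id, dob, value, unit, duration, result — PK (bed) and explicit NOT NULL columns excluded).
physicians: 3 nullable (physician_id, status, policy_no — PK (route) and explicit NOT NULL columns excluded).
labs: 3 nullable (provider, policy_no, lab_id — PK (notes, date, refills) and explicit NOT NULL columns excluded).
procedures: 4 nullable (dosage, provider, route, status — PK (procedure_id) and explicit NOT NULL columns excluded).
prescriptions: 4 nullable (notes, name, result, severity — PK (unit, prescription_id) and explicit NOT NULL columns excluded).
Total: 6 + 3 + 3 + 4 + 4 = 20.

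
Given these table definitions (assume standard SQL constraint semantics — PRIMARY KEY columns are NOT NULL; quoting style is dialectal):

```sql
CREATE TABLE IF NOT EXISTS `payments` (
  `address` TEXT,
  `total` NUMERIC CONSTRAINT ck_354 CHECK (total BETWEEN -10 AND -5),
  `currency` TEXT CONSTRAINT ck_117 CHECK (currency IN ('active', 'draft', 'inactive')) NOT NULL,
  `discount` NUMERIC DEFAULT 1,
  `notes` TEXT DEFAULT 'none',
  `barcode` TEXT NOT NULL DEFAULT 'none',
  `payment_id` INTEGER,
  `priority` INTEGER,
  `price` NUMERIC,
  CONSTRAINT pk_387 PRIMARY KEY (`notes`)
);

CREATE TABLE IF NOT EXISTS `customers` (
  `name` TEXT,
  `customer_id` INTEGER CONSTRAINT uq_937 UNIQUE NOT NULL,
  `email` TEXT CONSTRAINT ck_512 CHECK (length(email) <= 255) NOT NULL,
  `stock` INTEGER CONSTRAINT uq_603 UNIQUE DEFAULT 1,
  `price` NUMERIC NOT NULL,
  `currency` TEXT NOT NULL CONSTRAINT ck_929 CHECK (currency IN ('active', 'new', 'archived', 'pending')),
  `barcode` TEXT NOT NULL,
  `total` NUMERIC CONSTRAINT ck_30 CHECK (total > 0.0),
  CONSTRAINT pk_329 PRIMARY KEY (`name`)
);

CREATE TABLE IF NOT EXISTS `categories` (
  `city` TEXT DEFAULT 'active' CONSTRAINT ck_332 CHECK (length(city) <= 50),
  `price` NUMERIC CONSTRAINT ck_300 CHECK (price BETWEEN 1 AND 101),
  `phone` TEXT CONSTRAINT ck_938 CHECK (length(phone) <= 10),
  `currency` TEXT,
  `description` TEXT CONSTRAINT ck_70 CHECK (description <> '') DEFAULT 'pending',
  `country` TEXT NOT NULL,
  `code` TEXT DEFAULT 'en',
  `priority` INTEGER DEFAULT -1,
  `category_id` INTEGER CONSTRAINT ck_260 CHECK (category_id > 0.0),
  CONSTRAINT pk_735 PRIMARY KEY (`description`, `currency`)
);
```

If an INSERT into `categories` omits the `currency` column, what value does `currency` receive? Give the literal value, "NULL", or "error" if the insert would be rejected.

error

currency has no DEFAULT clause.
Omitting it would insert NULL, but it is part of the PRIMARY KEY, so the INSERT fails.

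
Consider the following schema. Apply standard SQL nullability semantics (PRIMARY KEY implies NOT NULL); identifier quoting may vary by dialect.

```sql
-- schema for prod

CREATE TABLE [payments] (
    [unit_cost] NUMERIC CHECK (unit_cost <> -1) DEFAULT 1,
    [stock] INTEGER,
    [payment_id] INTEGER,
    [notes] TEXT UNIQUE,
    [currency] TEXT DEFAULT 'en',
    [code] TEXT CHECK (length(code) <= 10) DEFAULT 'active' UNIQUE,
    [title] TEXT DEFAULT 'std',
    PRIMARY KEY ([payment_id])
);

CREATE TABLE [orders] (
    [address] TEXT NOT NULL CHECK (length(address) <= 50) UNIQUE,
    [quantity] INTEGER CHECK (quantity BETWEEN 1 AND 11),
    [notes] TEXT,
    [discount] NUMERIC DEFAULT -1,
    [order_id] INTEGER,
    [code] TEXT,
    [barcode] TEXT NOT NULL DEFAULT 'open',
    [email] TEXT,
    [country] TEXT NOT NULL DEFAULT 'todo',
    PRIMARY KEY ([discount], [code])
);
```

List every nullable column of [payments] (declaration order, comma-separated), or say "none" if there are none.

unit_cost, stock, notes, currency, code, title

- unit_cost: CHECK does not forbid NULL (a CHECK constraint passes when its expression is NULL) → nullable.
- stock: no NOT NULL constraint applies → nullable.
- payment_id: part of the PRIMARY KEY, which implies NOT NULL → not nullable.
- notes: UNIQUE does not imply NOT NULL → nullable.
- currency: DEFAULT only fills an omitted column; an explicit NULL is still allowed → nullable.
- code: CHECK does not forbid NULL (a CHECK constraint passes when its expression is NULL) → nullable.
- title: DEFAULT only fills an omitted column; an explicit NULL is still allowed → nullable.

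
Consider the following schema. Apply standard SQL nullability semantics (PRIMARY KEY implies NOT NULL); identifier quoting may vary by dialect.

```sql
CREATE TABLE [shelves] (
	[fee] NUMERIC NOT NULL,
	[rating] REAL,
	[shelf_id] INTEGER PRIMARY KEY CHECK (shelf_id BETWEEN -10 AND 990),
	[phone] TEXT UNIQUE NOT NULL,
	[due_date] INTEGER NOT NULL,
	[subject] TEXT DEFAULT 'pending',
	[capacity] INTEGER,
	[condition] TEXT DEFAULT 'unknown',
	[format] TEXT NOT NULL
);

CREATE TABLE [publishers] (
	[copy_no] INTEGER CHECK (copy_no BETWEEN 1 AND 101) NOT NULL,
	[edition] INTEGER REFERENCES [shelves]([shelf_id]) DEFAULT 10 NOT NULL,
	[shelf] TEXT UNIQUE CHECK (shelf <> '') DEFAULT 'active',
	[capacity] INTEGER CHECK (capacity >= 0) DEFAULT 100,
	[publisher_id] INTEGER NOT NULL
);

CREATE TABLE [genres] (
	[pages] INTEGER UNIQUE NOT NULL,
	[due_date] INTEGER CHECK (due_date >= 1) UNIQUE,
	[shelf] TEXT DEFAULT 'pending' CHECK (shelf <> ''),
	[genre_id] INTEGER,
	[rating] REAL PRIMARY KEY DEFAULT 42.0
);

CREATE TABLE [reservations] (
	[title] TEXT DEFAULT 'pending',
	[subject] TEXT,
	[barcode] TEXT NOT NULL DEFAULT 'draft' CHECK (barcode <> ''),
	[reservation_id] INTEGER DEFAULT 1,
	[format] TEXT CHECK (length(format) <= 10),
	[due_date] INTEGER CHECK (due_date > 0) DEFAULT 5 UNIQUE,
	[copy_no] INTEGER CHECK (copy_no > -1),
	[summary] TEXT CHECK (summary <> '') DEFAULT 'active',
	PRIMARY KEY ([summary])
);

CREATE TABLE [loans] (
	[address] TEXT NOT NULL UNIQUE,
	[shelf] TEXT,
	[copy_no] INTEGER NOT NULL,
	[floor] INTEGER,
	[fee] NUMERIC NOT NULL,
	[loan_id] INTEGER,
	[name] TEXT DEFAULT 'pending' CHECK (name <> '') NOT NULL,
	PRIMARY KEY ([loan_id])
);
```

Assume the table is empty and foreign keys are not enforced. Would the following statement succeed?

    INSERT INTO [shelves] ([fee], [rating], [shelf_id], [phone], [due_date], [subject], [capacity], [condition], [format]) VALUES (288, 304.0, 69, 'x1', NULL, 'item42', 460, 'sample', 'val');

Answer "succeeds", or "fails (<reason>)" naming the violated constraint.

fails (NOT NULL on due_date)

due_date is explicitly set to NULL, but due_date is declared NOT NULL.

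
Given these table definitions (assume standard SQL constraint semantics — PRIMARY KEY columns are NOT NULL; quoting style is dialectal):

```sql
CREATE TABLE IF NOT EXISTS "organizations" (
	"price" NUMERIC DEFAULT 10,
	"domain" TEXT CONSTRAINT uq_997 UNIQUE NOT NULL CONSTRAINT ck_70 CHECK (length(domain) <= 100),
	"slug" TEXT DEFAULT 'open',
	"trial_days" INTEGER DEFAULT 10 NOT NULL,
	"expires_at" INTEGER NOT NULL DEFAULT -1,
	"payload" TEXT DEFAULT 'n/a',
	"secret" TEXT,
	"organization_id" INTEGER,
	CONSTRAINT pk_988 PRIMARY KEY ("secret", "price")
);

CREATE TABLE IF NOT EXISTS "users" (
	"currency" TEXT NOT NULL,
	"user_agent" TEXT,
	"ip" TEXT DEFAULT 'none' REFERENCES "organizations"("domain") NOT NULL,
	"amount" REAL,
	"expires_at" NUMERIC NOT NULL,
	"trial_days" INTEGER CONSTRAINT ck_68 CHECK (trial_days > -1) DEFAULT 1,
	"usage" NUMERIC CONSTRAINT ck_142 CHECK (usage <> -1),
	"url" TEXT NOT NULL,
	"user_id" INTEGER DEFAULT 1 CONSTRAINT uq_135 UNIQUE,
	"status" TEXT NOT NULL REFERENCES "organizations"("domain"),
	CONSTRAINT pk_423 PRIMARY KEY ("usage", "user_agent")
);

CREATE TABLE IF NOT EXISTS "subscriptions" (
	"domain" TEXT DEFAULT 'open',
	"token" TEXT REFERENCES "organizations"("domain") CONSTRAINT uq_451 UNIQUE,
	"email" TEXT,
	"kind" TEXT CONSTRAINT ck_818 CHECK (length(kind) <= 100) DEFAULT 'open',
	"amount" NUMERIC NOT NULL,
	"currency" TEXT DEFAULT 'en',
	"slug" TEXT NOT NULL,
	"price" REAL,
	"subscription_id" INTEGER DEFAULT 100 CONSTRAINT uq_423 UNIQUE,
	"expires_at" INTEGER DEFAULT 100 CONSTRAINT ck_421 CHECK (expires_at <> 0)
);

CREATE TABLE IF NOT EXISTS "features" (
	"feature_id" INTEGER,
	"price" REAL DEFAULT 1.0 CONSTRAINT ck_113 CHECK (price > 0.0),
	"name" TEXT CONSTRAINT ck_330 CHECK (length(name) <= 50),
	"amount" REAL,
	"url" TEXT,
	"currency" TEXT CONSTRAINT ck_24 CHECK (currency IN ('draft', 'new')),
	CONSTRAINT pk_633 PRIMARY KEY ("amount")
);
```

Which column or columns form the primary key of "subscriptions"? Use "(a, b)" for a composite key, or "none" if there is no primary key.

none

No column is declared PRIMARY KEY inline, and there is no table-level PRIMARY KEY clause in subscriptions.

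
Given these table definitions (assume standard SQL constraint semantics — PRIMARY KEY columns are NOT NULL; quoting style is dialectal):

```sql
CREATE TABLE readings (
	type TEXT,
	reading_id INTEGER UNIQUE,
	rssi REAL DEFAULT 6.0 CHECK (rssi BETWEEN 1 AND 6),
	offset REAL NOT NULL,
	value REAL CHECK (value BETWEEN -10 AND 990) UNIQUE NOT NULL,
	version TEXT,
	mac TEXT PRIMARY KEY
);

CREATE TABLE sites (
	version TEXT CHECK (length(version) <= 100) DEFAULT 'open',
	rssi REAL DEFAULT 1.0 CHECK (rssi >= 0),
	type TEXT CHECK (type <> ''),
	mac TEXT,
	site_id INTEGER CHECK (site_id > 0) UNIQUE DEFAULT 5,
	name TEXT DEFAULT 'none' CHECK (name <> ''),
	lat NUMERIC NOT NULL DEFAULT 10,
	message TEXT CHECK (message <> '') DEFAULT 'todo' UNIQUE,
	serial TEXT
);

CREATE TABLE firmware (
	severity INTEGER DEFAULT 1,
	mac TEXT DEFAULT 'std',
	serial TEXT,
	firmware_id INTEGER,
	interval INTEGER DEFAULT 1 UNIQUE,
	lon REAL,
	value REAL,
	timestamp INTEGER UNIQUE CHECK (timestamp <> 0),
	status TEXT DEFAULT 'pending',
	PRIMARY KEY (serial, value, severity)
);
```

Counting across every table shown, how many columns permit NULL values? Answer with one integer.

readings: 4 nullable (type, reading_id, rssi, version — PK (mac) and explicit NOT NULL columns excluded).
sites: 8 nullable (version, rssi, type, mac, site_id, name, message, serial — PK none and explicit NOT NULL columns excluded).
firmware: 6 nullable (mac, firmware_id, interval, lon, timestamp, status — PK (serial, value, severity) and explicit NOT NULL columns excluded).
Total: 4 + 8 + 6 = 18.

18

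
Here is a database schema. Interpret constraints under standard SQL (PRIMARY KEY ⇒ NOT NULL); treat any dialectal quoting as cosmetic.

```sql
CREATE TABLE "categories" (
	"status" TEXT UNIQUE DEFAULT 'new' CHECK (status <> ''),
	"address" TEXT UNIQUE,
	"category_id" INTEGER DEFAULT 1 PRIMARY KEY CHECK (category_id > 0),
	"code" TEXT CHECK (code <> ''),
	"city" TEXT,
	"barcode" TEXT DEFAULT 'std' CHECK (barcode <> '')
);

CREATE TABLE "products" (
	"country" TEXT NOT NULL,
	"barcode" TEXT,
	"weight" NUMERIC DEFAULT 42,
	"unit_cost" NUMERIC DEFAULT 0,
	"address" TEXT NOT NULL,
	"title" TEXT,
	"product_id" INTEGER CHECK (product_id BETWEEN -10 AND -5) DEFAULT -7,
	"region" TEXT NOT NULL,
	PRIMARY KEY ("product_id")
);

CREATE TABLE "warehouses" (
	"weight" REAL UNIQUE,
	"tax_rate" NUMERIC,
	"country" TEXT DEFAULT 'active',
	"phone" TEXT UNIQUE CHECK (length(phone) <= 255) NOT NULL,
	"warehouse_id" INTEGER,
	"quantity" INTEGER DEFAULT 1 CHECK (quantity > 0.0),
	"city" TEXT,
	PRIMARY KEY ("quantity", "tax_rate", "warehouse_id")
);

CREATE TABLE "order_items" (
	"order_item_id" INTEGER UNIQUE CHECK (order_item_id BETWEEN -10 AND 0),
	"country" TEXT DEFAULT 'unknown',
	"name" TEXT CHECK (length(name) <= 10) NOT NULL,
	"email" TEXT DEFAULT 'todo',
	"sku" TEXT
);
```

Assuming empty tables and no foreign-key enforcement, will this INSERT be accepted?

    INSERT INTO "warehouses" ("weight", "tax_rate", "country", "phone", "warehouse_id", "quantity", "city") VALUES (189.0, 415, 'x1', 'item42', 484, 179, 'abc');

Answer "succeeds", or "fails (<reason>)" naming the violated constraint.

succeeds

NOT NULL columns: phone is supplied; quantity is supplied; tax_rate is supplied; warehouse_id is supplied.
CHECK constraints: 'item42' satisfies (length(phone) <= 255); 179 satisfies (quantity > 0.0).
No constraint is violated.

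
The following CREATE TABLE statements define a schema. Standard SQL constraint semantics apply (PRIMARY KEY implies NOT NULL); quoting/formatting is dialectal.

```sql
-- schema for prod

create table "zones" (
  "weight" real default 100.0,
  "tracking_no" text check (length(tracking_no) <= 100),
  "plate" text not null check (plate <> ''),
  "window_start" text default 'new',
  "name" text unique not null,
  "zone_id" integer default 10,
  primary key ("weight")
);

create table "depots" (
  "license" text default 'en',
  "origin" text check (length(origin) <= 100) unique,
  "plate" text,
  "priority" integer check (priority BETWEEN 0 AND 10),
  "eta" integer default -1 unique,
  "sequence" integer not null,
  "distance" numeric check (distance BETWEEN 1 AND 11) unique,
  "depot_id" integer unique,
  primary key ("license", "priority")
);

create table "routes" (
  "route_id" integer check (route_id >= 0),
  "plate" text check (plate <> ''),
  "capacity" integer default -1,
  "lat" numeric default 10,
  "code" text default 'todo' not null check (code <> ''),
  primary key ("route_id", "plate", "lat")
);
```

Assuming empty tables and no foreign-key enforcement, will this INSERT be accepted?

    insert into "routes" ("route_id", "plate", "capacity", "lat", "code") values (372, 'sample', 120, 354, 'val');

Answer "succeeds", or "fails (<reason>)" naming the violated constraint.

NOT NULL columns: code is supplied; lat is supplied; plate is supplied; route_id is supplied.
CHECK constraints: 372 satisfies (route_id >= 0); 'sample' satisfies (plate <> ''); 'val' satisfies (code <> '').
No constraint is violated.

succeeds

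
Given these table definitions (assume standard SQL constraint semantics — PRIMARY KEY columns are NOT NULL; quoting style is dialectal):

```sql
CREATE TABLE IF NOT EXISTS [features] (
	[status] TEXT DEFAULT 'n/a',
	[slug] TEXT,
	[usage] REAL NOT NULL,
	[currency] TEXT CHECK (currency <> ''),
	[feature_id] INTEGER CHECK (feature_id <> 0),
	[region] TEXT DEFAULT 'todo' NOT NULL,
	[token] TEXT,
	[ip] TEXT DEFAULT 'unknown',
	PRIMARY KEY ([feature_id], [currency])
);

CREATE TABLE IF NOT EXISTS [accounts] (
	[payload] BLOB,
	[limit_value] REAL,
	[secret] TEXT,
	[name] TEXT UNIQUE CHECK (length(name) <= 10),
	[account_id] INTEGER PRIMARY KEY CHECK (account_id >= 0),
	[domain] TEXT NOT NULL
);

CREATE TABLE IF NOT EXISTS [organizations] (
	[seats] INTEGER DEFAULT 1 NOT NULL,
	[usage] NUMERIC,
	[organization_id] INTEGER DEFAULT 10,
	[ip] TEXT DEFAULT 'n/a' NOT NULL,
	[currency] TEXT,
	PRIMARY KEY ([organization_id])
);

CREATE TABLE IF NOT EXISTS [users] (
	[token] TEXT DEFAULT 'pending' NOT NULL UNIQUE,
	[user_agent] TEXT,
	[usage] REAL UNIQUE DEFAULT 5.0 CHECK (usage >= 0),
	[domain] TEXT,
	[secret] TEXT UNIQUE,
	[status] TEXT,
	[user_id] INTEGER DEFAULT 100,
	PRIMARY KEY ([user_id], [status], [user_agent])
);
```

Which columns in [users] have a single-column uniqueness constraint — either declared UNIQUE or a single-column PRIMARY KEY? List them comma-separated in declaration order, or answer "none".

token, usage, secret

- token: declared UNIQUE → unique.
- user_agent: part of a composite PRIMARY KEY — only the tuple is unique, not this column on its own.
- usage: declared UNIQUE → unique.
- domain: no UNIQUE or single-column PK constraint.
- secret: declared UNIQUE → unique.
- status: part of a composite PRIMARY KEY — only the tuple is unique, not this column on its own.
- user_id: part of a composite PRIMARY KEY — only the tuple is unique, not this column on its own.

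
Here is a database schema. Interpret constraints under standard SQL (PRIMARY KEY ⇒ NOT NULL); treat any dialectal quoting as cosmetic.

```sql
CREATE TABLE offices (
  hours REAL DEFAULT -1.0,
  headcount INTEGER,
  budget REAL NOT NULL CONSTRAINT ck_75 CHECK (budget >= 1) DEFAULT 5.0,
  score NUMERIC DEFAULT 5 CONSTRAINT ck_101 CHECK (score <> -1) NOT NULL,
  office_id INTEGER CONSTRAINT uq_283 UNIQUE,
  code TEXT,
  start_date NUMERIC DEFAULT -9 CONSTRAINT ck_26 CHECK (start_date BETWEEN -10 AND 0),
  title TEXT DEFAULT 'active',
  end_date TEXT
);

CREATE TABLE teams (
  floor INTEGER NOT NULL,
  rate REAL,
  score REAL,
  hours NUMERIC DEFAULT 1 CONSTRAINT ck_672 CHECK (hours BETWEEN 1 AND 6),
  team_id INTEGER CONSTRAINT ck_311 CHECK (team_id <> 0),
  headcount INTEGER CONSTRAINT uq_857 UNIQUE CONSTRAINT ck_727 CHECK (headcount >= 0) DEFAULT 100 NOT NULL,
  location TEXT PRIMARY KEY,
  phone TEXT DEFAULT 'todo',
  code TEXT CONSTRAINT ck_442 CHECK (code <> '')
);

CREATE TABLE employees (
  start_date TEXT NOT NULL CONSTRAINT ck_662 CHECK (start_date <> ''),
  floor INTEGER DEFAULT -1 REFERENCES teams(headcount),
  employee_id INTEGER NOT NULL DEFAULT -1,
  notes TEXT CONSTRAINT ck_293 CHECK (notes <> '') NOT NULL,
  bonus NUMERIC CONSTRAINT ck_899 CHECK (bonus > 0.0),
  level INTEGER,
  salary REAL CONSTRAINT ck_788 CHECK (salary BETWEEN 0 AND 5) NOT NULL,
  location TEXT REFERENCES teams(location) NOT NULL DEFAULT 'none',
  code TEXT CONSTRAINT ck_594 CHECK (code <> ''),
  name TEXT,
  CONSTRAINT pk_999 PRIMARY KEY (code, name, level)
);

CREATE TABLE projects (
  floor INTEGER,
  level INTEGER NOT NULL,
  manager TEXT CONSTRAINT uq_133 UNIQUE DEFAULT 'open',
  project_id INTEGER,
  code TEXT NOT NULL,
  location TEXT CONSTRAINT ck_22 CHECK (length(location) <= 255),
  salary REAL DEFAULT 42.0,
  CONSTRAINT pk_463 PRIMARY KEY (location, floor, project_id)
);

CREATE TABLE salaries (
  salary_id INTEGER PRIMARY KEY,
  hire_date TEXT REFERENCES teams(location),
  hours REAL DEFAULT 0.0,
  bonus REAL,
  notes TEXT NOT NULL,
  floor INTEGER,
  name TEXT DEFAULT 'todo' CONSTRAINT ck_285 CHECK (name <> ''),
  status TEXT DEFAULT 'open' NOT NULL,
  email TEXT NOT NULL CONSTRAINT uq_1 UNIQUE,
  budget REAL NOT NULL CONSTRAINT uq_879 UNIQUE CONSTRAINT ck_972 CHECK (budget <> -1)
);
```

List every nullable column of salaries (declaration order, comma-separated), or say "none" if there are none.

hire_date, hours, bonus, floor, name

- salary_id: part of the PRIMARY KEY, which implies NOT NULL → not nullable.
- hire_date: a foreign key column may be NULL unless separately constrained → nullable.
- hours: DEFAULT only fills an omitted column; an explicit NULL is still allowed → nullable.
- bonus: no NOT NULL constraint applies → nullable.
- notes: declared NOT NULL → not nullable.
- floor: no NOT NULL constraint applies → nullable.
- name: CHECK does not forbid NULL (a CHECK constraint passes when its expression is NULL) → nullable.
- status: declared NOT NULL → not nullable.
- email: declared NOT NULL → not nullable.
- budget: declared NOT NULL → not nullable.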